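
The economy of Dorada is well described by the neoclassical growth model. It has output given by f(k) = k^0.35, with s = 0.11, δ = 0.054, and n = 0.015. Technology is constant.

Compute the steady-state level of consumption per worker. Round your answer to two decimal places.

c* ≈ 1.14

In steady state, investment equals break-even investment: s·k^α = (n + δ)·k.
Dividing both sides by k: k^(1−α) = s / (n + δ).
k^0.65 = 0.11 / (0.015 + 0.054) = 0.11 / 0.069 = 1.5942
k* = 1.5942^(1/0.65) ≈ 2.0493
y* = (k*)^α = 2.0493^0.35 ≈ 1.2855
c* = (1 − s)·y* = (1 − 0.11) × 1.2855 ≈ 1.1441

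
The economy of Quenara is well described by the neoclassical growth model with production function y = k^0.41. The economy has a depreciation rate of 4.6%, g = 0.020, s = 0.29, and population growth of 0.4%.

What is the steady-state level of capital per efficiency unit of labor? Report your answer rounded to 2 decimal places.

k* ≈ 11.12

At the steady state, Δk = 0, so s·k^α = (n + g + δ)·k.
Dividing both sides by k: k^(1−α) = s / (n + g + δ).
k^0.59 = 0.29 / (0.004 + 0.020 + 0.046) = 0.29 / 0.070 = 4.1429
k* = 4.1429^(1/0.59) ≈ 11.1245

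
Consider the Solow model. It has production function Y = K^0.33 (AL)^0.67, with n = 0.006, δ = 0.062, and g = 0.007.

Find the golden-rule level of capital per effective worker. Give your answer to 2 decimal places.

The golden rule sets f'(k) = n + g + δ, i.e. α·k^(α−1) = n + g + δ.
So k^(1−α) = α / (n + g + δ) = 0.33 / 0.075 = 4.4000.
k_gold = 4.4000^(1/0.67) ≈ 9.1280

k_gold ≈ 9.13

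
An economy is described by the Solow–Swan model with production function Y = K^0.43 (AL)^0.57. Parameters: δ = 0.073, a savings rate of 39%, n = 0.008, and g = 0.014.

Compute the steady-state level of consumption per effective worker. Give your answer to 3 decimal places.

At the steady state, Δk = 0, so s·k^α = (n + g + δ)·k.
Dividing both sides by k: k^(1−α) = s / (n + g + δ).
k^0.57 = 0.39 / (0.008 + 0.014 + 0.073) = 0.39 / 0.095 = 4.1053
k* = 4.1053^(1/0.57) ≈ 11.9136
y* = (k*)^α = 11.9136^0.43 ≈ 2.9020
c* = (1 − s)·y* = (1 − 0.39) × 2.9020 ≈ 1.7702

c* ≈ 1.770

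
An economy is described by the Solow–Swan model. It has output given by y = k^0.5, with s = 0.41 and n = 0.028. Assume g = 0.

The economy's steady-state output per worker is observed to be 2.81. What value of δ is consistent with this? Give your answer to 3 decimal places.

At the steady state, Δk = 0, so s·k^α = (n + δ)·k.
Since y* = [s/(n + δ)]^(α/(1−α)), we have s/(n + δ) = (y*)^((1−α)/α) = 2.81^1 = 2.8100.
Therefore n + δ = s / 2.8100 = 0.41 / 2.8100 = 0.1459, so δ = 0.1459 − 0.028 = 0.1179.

δ ≈ 0.118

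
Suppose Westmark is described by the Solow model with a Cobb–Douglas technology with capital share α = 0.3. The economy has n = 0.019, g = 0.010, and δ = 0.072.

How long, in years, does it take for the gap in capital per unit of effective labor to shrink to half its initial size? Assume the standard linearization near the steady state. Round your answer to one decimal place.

t_½ ≈ 9.8 years

Near the steady state the convergence rate is λ = (1 − α)(n + g + δ).
λ = (1 − 0.3) × 0.101 = 0.7 × 0.101 = 0.0707
Half-life = ln 2 / λ = 0.6931 / 0.0707 ≈ 9.80 years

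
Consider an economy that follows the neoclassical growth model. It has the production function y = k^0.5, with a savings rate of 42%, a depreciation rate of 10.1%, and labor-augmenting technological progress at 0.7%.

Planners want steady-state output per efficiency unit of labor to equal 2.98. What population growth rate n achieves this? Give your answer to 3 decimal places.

In steady state, investment equals break-even investment: s·k^α = (n + g + δ)·k.
Since y* = [s/(n + g + δ)]^(α/(1−α)), we have s/(n + g + δ) = (y*)^((1−α)/α) = 2.98^1 = 2.9800.
Therefore n + g + δ = s / 2.9800 = 0.42 / 2.9800 = 0.1409, so n = 0.1409 − 0.108 = 0.0329.

n ≈ 0.033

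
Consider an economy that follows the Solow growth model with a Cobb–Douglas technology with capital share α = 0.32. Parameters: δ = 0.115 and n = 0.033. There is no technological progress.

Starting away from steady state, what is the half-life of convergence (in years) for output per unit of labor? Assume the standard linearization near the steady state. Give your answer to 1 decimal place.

Near the steady state the convergence rate is λ = (1 − α)(n + δ).
λ = (1 − 0.32) × 0.148 = 0.68 × 0.148 = 0.10064
Half-life = ln 2 / λ = 0.6931 / 0.10064 ≈ 6.89 years

half-life ≈ 6.9 years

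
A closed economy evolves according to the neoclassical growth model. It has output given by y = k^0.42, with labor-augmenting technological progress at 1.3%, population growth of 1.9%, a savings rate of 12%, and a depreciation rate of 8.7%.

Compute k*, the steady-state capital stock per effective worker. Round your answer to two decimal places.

k* = 1.01

At the steady state, Δk = 0, so s·k^α = (n + g + δ)·k.
Rearranging, k^(1−α) = s / (n + g + δ).
k^0.58 = 0.12 / (0.019 + 0.013 + 0.087) = 0.12 / 0.119 = 1.0084
k* = 1.0084^(1/0.58) ≈ 1.0145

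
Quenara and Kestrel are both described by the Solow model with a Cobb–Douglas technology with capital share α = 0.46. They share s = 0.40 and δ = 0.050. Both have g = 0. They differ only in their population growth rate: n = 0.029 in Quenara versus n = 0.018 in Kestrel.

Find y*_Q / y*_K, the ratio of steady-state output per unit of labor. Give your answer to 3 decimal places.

y*_Q / y*_K ≈ 0.880

Steady-state y* = [s/(n + δ)]^(α/(1−α)), so the ratio is [ (s_Q/(n + δ)_Q) / (s_K/(n + δ)_K) ]^0.8519.
s_Q/(n + δ)_Q = 0.40/0.079 = 5.0633; s_K/(n + δ)_K = 0.40/0.068 = 5.8824.
Ratio = (5.0633/5.8824)^0.8519 = 0.8608^0.8519 ≈ 0.8801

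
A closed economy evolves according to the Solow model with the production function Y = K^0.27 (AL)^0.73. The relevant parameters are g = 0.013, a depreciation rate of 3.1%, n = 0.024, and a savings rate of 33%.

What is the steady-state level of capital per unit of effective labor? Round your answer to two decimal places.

k* ≈ 8.70

At the steady state, Δk = 0, so s·k^α = (n + g + δ)·k.
Rearranging, k^(1−α) = s / (n + g + δ).
k^0.73 = 0.33 / (0.024 + 0.013 + 0.031) = 0.33 / 0.068 = 4.8529
k* = 4.8529^(1/0.73) ≈ 8.7042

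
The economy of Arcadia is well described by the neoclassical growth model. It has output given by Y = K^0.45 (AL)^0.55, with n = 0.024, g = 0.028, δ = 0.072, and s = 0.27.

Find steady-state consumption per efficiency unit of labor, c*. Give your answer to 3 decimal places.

In steady state, investment equals break-even investment: s·k^α = (n + g + δ)·k.
Rearranging, k^(1−α) = s / (n + g + δ).
k^0.55 = 0.27 / (0.024 + 0.028 + 0.072) = 0.27 / 0.124 = 2.1774
k* = 2.1774^(1/0.55) ≈ 4.1156
y* = (k*)^α = 4.1156^0.45 ≈ 1.8901
c* = (1 − s)·y* = (1 − 0.27) × 1.8901 ≈ 1.3798

c* = 1.380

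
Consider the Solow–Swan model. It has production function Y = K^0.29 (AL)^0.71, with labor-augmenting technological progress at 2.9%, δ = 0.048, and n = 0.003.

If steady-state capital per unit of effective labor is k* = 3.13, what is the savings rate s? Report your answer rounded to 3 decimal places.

s ≈ 0.180

Steady state requires s·f(k) = (n + g + δ)·k, i.e. s·k^α = (n + g + δ)·k.
So s / (n + g + δ) = (k*)^(1−α) = 3.13^0.71 = 2.2482.
Therefore s = 2.2482 × (n + g + δ) = 2.2482 × 0.080 = 0.1799.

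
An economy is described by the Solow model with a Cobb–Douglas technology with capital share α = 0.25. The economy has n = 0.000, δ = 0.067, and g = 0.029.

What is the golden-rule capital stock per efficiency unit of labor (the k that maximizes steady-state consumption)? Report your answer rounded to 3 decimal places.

k_gold ≈ 3.583

The golden rule sets f'(k) = n + g + δ, i.e. α·k^(α−1) = n + g + δ.
So k^(1−α) = α / (n + g + δ) = 0.25 / 0.096 = 2.6042.
k_gold = 2.6042^(1/0.75) ≈ 3.5829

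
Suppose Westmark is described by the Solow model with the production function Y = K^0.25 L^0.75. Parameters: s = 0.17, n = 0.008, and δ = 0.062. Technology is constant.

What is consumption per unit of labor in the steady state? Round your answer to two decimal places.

Steady state requires s·f(k) = (n + δ)·k, i.e. s·k^α = (n + δ)·k.
Dividing both sides by k: k^(1−α) = s / (n + δ).
k^0.75 = 0.17 / (0.008 + 0.062) = 0.17 / 0.070 = 2.4286
k* = 2.4286^(1/0.75) ≈ 3.2644
y* = (k*)^α = 3.2644^0.25 ≈ 1.3442
c* = (1 − s)·y* = (1 − 0.17) × 1.3442 ≈ 1.1157

c* = 1.12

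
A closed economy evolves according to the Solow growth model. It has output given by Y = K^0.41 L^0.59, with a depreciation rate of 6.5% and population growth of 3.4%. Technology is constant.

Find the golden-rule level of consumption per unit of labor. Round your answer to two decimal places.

At the golden rule, f'(k) = n + δ, so α·k^(α−1) = n + δ and k_gold = (α/(n + δ))^(1/(1−α)).
k_gold = (0.41/0.099)^(1/0.59) = 4.1414^1.6949 ≈ 11.1174
c_gold = f(k_gold) − (n + δ)·k_gold = 2.6845 − 0.099×11.1174 ≈ 1.5839

c_gold ≈ 1.58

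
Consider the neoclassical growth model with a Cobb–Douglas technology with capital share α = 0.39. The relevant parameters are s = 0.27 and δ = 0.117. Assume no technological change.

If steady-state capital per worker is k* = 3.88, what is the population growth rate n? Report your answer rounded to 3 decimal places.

n ≈ 0.001

In steady state, investment equals break-even investment: s·k^α = (n + δ)·k.
So s / (n + δ) = (k*)^(1−α) = 3.88^0.61 = 2.2866.
Therefore n + δ = s / 2.2866 = 0.27 / 2.2866 = 0.1181, so n = 0.1181 − 0.117 = 0.0011.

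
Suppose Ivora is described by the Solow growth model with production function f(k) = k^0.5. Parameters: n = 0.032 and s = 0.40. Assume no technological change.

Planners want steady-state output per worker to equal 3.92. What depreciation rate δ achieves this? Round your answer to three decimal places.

In steady state, investment equals break-even investment: s·k^α = (n + δ)·k.
Since y* = [s/(n + δ)]^(α/(1−α)), we have s/(n + δ) = (y*)^((1−α)/α) = 3.92^1 = 3.9200.
Therefore n + δ = s / 3.9200 = 0.40 / 3.9200 = 0.1020, so δ = 0.1020 − 0.032 = 0.0700.

δ ≈ 0.070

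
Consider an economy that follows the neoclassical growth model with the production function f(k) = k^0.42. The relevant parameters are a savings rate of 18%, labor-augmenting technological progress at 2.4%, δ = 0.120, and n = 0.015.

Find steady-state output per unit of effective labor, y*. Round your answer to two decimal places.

Steady state requires s·f(k) = (n + g + δ)·k, i.e. s·k^α = (n + g + δ)·k.
Dividing both sides by k: k^(1−α) = s / (n + g + δ).
k^0.58 = 0.18 / (0.015 + 0.024 + 0.120) = 0.18 / 0.159 = 1.1321
k* = 1.1321^(1/0.58) ≈ 1.2385
y* = (k*)^α = 1.2385^0.42 ≈ 1.0940

y* ≈ 1.09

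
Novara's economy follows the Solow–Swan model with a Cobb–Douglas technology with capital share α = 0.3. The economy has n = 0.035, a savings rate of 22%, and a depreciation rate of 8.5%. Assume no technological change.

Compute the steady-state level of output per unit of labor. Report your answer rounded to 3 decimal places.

y* = 1.297

Steady state requires s·f(k) = (n + δ)·k, i.e. s·k^α = (n + δ)·k.
Rearranging, k^(1−α) = s / (n + δ).
k^0.7 = 0.22 / (0.035 + 0.085) = 0.22 / 0.120 = 1.8333
k* = 1.8333^(1/0.7) ≈ 2.3771
y* = (k*)^α = 2.3771^0.3 ≈ 1.2966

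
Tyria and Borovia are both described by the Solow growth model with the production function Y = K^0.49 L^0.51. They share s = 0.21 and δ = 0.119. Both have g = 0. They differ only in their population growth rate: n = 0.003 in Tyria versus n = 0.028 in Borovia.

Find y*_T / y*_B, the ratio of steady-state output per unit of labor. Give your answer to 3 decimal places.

y*_T / y*_B ≈ 1.196

Steady-state y* = [s/(n + δ)]^(α/(1−α)), so the ratio is [ (s_T/(n + δ)_T) / (s_B/(n + δ)_B) ]^0.9608.
s_T/(n + δ)_T = 0.21/0.122 = 1.7213; s_B/(n + δ)_B = 0.21/0.147 = 1.4286.
Ratio = (1.7213/1.4286)^0.9608 = 1.2049^0.9608 ≈ 1.1961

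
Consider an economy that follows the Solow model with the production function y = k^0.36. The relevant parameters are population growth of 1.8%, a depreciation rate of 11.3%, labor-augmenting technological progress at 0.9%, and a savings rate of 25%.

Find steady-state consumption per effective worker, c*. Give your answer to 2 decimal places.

Steady state requires s·f(k) = (n + g + δ)·k, i.e. s·k^α = (n + g + δ)·k.
Rearranging, k^(1−α) = s / (n + g + δ).
k^0.64 = 0.25 / (0.018 + 0.009 + 0.113) = 0.25 / 0.140 = 1.7857
k* = 1.7857^(1/0.64) ≈ 2.4743
y* = (k*)^α = 2.4743^0.36 ≈ 1.3856
c* = (1 − s)·y* = (1 − 0.25) × 1.3856 ≈ 1.0392

c* = 1.04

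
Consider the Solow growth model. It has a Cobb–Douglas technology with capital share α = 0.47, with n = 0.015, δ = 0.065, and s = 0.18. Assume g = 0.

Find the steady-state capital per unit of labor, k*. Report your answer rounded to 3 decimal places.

k* ≈ 4.618

At the steady state, Δk = 0, so s·k^α = (n + δ)·k.
Rearranging, k^(1−α) = s / (n + δ).
k^0.53 = 0.18 / (0.015 + 0.065) = 0.18 / 0.080 = 2.2500
k* = 2.2500^(1/0.53) ≈ 4.6184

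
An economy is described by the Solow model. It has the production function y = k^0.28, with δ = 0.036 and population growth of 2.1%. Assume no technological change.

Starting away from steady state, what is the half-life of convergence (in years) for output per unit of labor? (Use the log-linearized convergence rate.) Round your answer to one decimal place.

t_½ ≈ 16.9 years

Near the steady state the convergence rate is λ = (1 − α)(n + δ).
λ = (1 − 0.28) × 0.057 = 0.72 × 0.057 = 0.04104
Half-life = ln 2 / λ = 0.6931 / 0.04104 ≈ 16.89 years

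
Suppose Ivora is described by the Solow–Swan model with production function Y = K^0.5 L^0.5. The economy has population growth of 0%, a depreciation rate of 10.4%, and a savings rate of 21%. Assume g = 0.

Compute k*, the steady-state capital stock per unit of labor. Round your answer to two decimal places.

k* = 4.08

At the steady state, Δk = 0, so s·k^α = (n + δ)·k.
Rearranging, k^(1−α) = s / (n + δ).
k^0.5 = 0.21 / (0.000 + 0.104) = 0.21 / 0.104 = 2.0192
k* = 2.0192^(1/0.5) ≈ 4.0772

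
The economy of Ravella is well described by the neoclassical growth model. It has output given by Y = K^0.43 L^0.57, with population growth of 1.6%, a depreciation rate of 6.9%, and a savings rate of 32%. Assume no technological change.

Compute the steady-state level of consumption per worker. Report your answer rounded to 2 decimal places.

Steady state requires s·f(k) = (n + δ)·k, i.e. s·k^α = (n + δ)·k.
Rearranging, k^(1−α) = s / (n + δ).
k^0.57 = 0.32 / (0.016 + 0.069) = 0.32 / 0.085 = 3.7647
k* = 3.7647^(1/0.57) ≈ 10.2342
y* = (k*)^α = 10.2342^0.43 ≈ 2.7185
c* = (1 − s)·y* = (1 − 0.32) × 2.7185 ≈ 1.8486

c* ≈ 1.85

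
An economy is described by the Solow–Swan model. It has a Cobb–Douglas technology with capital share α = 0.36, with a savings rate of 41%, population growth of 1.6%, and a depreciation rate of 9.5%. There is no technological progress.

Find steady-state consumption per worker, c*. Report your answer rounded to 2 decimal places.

c* ≈ 1.23

Steady state requires s·f(k) = (n + δ)·k, i.e. s·k^α = (n + δ)·k.
Rearranging, k^(1−α) = s / (n + δ).
k^0.64 = 0.41 / (0.016 + 0.095) = 0.41 / 0.111 = 3.6937
k* = 3.6937^(1/0.64) ≈ 7.7030
y* = (k*)^α = 7.7030^0.36 ≈ 2.0854
c* = (1 − s)·y* = (1 − 0.41) × 2.0854 ≈ 1.2304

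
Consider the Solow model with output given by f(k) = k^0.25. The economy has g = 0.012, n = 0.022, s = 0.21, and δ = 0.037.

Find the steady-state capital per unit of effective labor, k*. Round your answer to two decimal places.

At the steady state, Δk = 0, so s·k^α = (n + g + δ)·k.
Rearranging, k^(1−α) = s / (n + g + δ).
k^0.75 = 0.21 / (0.022 + 0.012 + 0.037) = 0.21 / 0.071 = 2.9577
k* = 2.9577^(1/0.75) ≈ 4.2456

k* ≈ 4.25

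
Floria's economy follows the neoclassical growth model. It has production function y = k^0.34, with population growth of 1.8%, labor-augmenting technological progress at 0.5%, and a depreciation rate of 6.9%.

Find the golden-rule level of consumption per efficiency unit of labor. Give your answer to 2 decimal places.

At the golden rule, f'(k) = n + g + δ, so α·k^(α−1) = n + g + δ and k_gold = (α/(n + g + δ))^(1/(1−α)).
k_gold = (0.34/0.092)^(1/0.66) = 3.6957^1.5152 ≈ 7.2473
c_gold = f(k_gold) − (n + g + δ)·k_gold = 1.9609 − 0.092×7.2473 ≈ 1.2941

c_gold ≈ 1.29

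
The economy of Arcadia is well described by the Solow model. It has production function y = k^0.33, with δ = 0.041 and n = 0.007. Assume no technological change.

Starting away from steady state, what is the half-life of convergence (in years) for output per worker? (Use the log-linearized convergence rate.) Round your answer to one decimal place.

Near the steady state the convergence rate is λ = (1 − α)(n + δ).
λ = (1 − 0.33) × 0.048 = 0.67 × 0.048 = 0.03216
Half-life = ln 2 / λ = 0.6931 / 0.03216 ≈ 21.55 years

half-life ≈ 21.6 years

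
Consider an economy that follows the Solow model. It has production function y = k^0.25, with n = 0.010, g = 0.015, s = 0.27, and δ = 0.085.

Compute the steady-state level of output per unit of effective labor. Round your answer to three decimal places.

Steady state requires s·f(k) = (n + g + δ)·k, i.e. s·k^α = (n + g + δ)·k.
Rearranging, k^(1−α) = s / (n + g + δ).
k^0.75 = 0.27 / (0.010 + 0.015 + 0.085) = 0.27 / 0.110 = 2.4545
k* = 2.4545^(1/0.75) ≈ 3.3109
y* = (k*)^α = 3.3109^0.25 ≈ 1.3489

y* ≈ 1.349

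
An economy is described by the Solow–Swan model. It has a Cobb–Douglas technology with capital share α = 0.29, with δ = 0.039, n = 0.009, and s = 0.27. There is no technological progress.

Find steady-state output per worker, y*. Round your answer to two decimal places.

y* ≈ 2.02

In steady state, investment equals break-even investment: s·k^α = (n + δ)·k.
Rearranging, k^(1−α) = s / (n + δ).
k^0.71 = 0.27 / (0.009 + 0.039) = 0.27 / 0.048 = 5.6250
k* = 5.6250^(1/0.71) ≈ 11.3897
y* = (k*)^α = 11.3897^0.29 ≈ 2.0248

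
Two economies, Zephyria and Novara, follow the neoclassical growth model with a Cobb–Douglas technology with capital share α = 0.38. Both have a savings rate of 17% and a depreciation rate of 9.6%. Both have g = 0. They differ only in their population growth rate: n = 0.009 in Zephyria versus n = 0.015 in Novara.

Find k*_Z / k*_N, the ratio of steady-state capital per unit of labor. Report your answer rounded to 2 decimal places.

k*_Z / k*_N ≈ 1.09

Steady-state k* = [s/(n + δ)]^(1/(1−α)), so the ratio is [ (s_Z/(n + δ)_Z) / (s_N/(n + δ)_N) ]^1.6129.
s_Z/(n + δ)_Z = 0.17/0.105 = 1.6190; s_N/(n + δ)_N = 0.17/0.111 = 1.5315.
Ratio = (1.6190/1.5315)^1.6129 = 1.0571^1.6129 ≈ 1.0937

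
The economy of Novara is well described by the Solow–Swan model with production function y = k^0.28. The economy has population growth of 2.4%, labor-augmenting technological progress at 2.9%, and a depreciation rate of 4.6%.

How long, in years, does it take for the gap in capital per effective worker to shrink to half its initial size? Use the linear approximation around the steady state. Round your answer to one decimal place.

t_½ ≈ 9.7 years

Near the steady state the convergence rate is λ = (1 − α)(n + g + δ).
λ = (1 − 0.28) × 0.099 = 0.72 × 0.099 = 0.07128
Half-life = ln 2 / λ = 0.6931 / 0.07128 ≈ 9.72 years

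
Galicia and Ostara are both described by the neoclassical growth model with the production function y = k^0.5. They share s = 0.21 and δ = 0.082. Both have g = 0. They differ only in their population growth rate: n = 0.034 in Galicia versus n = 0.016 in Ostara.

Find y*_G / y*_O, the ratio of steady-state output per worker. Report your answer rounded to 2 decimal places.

Steady-state y* = [s/(n + δ)]^(α/(1−α)), so the ratio is [ (s_G/(n + δ)_G) / (s_O/(n + δ)_O) ]^1.
s_G/(n + δ)_G = 0.21/0.116 = 1.8103; s_O/(n + δ)_O = 0.21/0.098 = 2.1429.
Ratio = (1.8103/2.1429)^1 = 0.8448^1 ≈ 0.8448

y*_G / y*_O ≈ 0.84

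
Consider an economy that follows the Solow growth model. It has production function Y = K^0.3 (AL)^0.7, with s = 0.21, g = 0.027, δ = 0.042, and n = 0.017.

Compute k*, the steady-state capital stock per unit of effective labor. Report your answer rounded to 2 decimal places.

At the steady state, Δk = 0, so s·k^α = (n + g + δ)·k.
Rearranging, k^(1−α) = s / (n + g + δ).
k^0.7 = 0.21 / (0.017 + 0.027 + 0.042) = 0.21 / 0.086 = 2.4419
k* = 2.4419^(1/0.7) ≈ 3.5801

k* = 3.58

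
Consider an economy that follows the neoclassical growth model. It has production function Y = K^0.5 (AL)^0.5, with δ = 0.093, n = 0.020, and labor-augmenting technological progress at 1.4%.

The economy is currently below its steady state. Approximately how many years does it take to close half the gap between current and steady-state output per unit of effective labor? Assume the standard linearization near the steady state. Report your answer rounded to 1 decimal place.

Near the steady state the convergence rate is λ = (1 − α)(n + g + δ).
λ = (1 − 0.5) × 0.127 = 0.5 × 0.127 = 0.0635
Half-life = ln 2 / λ = 0.6931 / 0.0635 ≈ 10.91 years

t_½ ≈ 10.9 years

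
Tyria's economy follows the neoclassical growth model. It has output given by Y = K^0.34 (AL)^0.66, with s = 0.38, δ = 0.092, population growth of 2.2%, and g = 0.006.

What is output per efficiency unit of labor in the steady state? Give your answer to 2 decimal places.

Steady state requires s·f(k) = (n + g + δ)·k, i.e. s·k^α = (n + g + δ)·k.
Rearranging, k^(1−α) = s / (n + g + δ).
k^0.66 = 0.38 / (0.022 + 0.006 + 0.092) = 0.38 / 0.120 = 3.1667
k* = 3.1667^(1/0.66) ≈ 5.7345
y* = (k*)^α = 5.7345^0.34 ≈ 1.8109

y* = 1.81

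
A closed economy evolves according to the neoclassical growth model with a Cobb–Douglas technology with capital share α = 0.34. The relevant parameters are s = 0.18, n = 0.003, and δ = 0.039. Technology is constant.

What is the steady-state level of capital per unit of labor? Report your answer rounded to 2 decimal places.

At the steady state, Δk = 0, so s·k^α = (n + δ)·k.
Dividing both sides by k: k^(1−α) = s / (n + δ).
k^0.66 = 0.18 / (0.003 + 0.039) = 0.18 / 0.042 = 4.2857
k* = 4.2857^(1/0.66) ≈ 9.0700

k* ≈ 9.07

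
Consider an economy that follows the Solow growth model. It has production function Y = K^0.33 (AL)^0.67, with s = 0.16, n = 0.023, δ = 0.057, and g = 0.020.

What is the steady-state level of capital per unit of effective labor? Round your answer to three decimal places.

In steady state, investment equals break-even investment: s·k^α = (n + g + δ)·k.
Rearranging, k^(1−α) = s / (n + g + δ).
k^0.67 = 0.16 / (0.023 + 0.020 + 0.057) = 0.16 / 0.100 = 1.6000
k* = 1.6000^(1/0.67) ≈ 2.0168

k* ≈ 2.017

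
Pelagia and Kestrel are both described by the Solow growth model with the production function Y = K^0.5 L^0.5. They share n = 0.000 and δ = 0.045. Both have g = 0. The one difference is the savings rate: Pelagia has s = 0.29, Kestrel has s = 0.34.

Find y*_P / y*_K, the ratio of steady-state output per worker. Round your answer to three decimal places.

y*_P / y*_K ≈ 0.853

Steady-state y* = [s/(n + δ)]^(α/(1−α)), so the ratio is [ (s_P/(n + δ)_P) / (s_K/(n + δ)_K) ]^1.
s_P/(n + δ)_P = 0.29/0.045 = 6.4444; s_K/(n + δ)_K = 0.34/0.045 = 7.5556.
Ratio = (6.4444/7.5556)^1 = 0.8529^1 ≈ 0.8529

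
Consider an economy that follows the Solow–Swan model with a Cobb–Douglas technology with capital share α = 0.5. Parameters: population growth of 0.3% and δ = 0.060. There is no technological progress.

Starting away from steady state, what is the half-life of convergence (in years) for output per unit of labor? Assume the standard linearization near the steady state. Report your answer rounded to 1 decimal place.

t_½ ≈ 22.0 years

Near the steady state the convergence rate is λ = (1 − α)(n + δ).
λ = (1 − 0.5) × 0.063 = 0.5 × 0.063 = 0.0315
Half-life = ln 2 / λ = 0.6931 / 0.0315 ≈ 22.00 years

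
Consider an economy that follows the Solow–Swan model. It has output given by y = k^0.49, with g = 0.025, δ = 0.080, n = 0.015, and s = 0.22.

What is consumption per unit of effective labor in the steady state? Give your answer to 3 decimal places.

c* ≈ 1.396

Steady state requires s·f(k) = (n + g + δ)·k, i.e. s·k^α = (n + g + δ)·k.
Dividing both sides by k: k^(1−α) = s / (n + g + δ).
k^0.51 = 0.22 / (0.015 + 0.025 + 0.080) = 0.22 / 0.120 = 1.8333
k* = 1.8333^(1/0.51) ≈ 3.2820
y* = (k*)^α = 3.2820^0.49 ≈ 1.7902
c* = (1 − s)·y* = (1 − 0.22) × 1.7902 ≈ 1.3964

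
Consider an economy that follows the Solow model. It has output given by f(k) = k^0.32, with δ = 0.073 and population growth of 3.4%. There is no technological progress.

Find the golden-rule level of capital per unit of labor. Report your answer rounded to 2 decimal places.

k_gold ≈ 5.01

The golden rule sets f'(k) = n + δ, i.e. α·k^(α−1) = n + δ.
So k^(1−α) = α / (n + δ) = 0.32 / 0.107 = 2.9907.
k_gold = 2.9907^(1/0.68) ≈ 5.0080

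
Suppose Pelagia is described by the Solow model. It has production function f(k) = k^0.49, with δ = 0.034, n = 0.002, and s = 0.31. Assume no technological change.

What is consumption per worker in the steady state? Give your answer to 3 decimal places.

c* = 5.461

In steady state, investment equals break-even investment: s·k^α = (n + δ)·k.
Dividing both sides by k: k^(1−α) = s / (n + δ).
k^0.51 = 0.31 / (0.002 + 0.034) = 0.31 / 0.036 = 8.6111
k* = 8.6111^(1/0.51) ≈ 68.1472
y* = (k*)^α = 68.1472^0.49 ≈ 7.9139
c* = (1 − s)·y* = (1 − 0.31) × 7.9139 ≈ 5.4606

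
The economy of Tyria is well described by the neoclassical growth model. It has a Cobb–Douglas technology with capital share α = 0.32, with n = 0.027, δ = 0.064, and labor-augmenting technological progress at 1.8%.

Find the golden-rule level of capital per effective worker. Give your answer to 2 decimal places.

The golden rule sets f'(k) = n + g + δ, i.e. α·k^(α−1) = n + g + δ.
So k^(1−α) = α / (n + g + δ) = 0.32 / 0.109 = 2.9358.
k_gold = 2.9358^(1/0.68) ≈ 4.8734

k_gold ≈ 4.87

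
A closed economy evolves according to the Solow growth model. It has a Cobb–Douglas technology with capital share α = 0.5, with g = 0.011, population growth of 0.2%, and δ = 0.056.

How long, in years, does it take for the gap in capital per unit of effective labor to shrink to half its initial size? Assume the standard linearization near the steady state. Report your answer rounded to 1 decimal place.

t_½ ≈ 20.1 years

Near the steady state the convergence rate is λ = (1 − α)(n + g + δ).
λ = (1 − 0.5) × 0.069 = 0.5 × 0.069 = 0.0345
Half-life = ln 2 / λ = 0.6931 / 0.0345 ≈ 20.09 years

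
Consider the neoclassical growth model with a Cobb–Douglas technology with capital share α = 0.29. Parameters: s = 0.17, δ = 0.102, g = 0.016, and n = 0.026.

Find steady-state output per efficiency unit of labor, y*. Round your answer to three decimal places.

In steady state, investment equals break-even investment: s·k^α = (n + g + δ)·k.
Rearranging, k^(1−α) = s / (n + g + δ).
k^0.71 = 0.17 / (0.026 + 0.016 + 0.102) = 0.17 / 0.144 = 1.1806
k* = 1.1806^(1/0.71) ≈ 1.2634
y* = (k*)^α = 1.2634^0.29 ≈ 1.0702

y* ≈ 1.070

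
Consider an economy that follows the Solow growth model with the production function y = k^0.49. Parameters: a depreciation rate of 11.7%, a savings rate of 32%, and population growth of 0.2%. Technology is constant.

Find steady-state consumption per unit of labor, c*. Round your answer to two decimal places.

c* ≈ 1.76

In steady state, investment equals break-even investment: s·k^α = (n + δ)·k.
Dividing both sides by k: k^(1−α) = s / (n + δ).
k^0.51 = 0.32 / (0.002 + 0.117) = 0.32 / 0.119 = 2.6891
k* = 2.6891^(1/0.51) ≈ 6.9561
y* = (k*)^α = 6.9561^0.49 ≈ 2.5868
c* = (1 − s)·y* = (1 − 0.32) × 2.5868 ≈ 1.7590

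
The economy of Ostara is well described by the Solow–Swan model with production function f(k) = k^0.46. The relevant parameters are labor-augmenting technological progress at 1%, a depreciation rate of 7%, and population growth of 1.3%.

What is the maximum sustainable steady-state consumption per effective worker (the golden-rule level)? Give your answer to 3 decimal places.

c_gold ≈ 2.108

At the golden rule, f'(k) = n + g + δ, so α·k^(α−1) = n + g + δ and k_gold = (α/(n + g + δ))^(1/(1−α)).
k_gold = (0.46/0.093)^(1/0.54) = 4.9462^1.8519 ≈ 19.3073
c_gold = f(k_gold) − (n + g + δ)·k_gold = 3.9033 − 0.093×19.3073 ≈ 2.1077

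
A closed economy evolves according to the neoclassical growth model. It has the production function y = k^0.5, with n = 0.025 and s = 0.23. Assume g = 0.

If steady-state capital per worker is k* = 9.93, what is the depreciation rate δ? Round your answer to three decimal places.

Steady state requires s·f(k) = (n + δ)·k, i.e. s·k^α = (n + δ)·k.
So s / (n + δ) = (k*)^(1−α) = 9.93^0.5 = 3.1512.
Therefore n + δ = s / 3.1512 = 0.23 / 3.1512 = 0.0730, so δ = 0.0730 − 0.025 = 0.0480.

δ ≈ 0.048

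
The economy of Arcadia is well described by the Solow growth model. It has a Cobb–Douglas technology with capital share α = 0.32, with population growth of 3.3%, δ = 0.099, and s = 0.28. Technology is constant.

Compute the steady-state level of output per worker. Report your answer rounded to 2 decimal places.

In steady state, investment equals break-even investment: s·k^α = (n + δ)·k.
Rearranging, k^(1−α) = s / (n + δ).
k^0.68 = 0.28 / (0.033 + 0.099) = 0.28 / 0.132 = 2.1212
k* = 2.1212^(1/0.68) ≈ 3.0218
y* = (k*)^α = 3.0218^0.32 ≈ 1.4246

y* = 1.42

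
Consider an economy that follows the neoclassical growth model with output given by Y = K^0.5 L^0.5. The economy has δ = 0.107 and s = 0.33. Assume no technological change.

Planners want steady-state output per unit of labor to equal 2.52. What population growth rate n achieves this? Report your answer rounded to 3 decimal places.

n ≈ 0.024

In steady state, investment equals break-even investment: s·k^α = (n + δ)·k.
Since y* = [s/(n + δ)]^(α/(1−α)), we have s/(n + δ) = (y*)^((1−α)/α) = 2.52^1 = 2.5200.
Therefore n + δ = s / 2.5200 = 0.33 / 2.5200 = 0.1310, so n = 0.1310 − 0.107 = 0.0240.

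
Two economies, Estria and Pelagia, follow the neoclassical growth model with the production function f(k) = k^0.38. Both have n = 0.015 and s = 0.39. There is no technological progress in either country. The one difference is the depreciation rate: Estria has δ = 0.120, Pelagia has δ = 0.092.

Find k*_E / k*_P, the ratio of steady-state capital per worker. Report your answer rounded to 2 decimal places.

Steady-state k* = [s/(n + δ)]^(1/(1−α)), so the ratio is [ (s_E/(n + δ)_E) / (s_P/(n + δ)_P) ]^1.6129.
s_E/(n + δ)_E = 0.39/0.135 = 2.8889; s_P/(n + δ)_P = 0.39/0.107 = 3.6449.
Ratio = (2.8889/3.6449)^1.6129 = 0.7926^1.6129 ≈ 0.6874

k*_E / k*_P ≈ 0.69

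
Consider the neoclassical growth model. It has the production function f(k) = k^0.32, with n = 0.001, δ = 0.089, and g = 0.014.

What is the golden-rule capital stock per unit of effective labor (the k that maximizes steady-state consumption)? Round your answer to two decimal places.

The golden rule sets f'(k) = n + g + δ, i.e. α·k^(α−1) = n + g + δ.
So k^(1−α) = α / (n + g + δ) = 0.32 / 0.104 = 3.0769.
k_gold = 3.0769^(1/0.68) ≈ 5.2217

k_gold ≈ 5.22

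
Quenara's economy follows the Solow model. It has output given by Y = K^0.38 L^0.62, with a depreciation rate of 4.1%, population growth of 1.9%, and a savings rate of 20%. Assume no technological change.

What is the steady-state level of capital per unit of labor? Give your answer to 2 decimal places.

At the steady state, Δk = 0, so s·k^α = (n + δ)·k.
Rearranging, k^(1−α) = s / (n + δ).
k^0.62 = 0.20 / (0.019 + 0.041) = 0.20 / 0.060 = 3.3333
k* = 3.3333^(1/0.62) ≈ 6.9718

k* = 6.97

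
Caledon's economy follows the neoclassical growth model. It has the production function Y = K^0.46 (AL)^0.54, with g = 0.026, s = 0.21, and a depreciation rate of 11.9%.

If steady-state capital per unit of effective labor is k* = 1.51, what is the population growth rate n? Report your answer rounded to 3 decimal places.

Steady state requires s·f(k) = (n + g + δ)·k, i.e. s·k^α = (n + g + δ)·k.
So s / (n + g + δ) = (k*)^(1−α) = 1.51^0.54 = 1.2492.
Therefore n + g + δ = s / 1.2492 = 0.21 / 1.2492 = 0.1681, so n = 0.1681 − 0.145 = 0.0231.

n ≈ 0.023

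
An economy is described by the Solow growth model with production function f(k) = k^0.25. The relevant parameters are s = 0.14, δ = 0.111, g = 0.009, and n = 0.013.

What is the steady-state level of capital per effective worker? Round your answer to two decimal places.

Steady state requires s·f(k) = (n + g + δ)·k, i.e. s·k^α = (n + g + δ)·k.
Rearranging, k^(1−α) = s / (n + g + δ).
k^0.75 = 0.14 / (0.013 + 0.009 + 0.111) = 0.14 / 0.133 = 1.0526
k* = 1.0526^(1/0.75) ≈ 1.0707

k* = 1.07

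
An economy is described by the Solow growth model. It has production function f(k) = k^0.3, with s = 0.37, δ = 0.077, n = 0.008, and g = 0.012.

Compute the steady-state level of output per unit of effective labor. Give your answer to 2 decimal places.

Steady state requires s·f(k) = (n + g + δ)·k, i.e. s·k^α = (n + g + δ)·k.
Rearranging, k^(1−α) = s / (n + g + δ).
k^0.7 = 0.37 / (0.008 + 0.012 + 0.077) = 0.37 / 0.097 = 3.8144
k* = 3.8144^(1/0.7) ≈ 6.7703
y* = (k*)^α = 6.7703^0.3 ≈ 1.7749

y* ≈ 1.77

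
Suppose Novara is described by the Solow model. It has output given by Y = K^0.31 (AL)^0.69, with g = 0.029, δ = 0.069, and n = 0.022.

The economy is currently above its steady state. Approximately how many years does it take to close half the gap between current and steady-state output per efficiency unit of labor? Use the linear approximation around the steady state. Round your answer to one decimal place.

half-life ≈ 8.4 years

Near the steady state the convergence rate is λ = (1 − α)(n + g + δ).
λ = (1 − 0.31) × 0.120 = 0.69 × 0.120 = 0.0828
Half-life = ln 2 / λ = 0.6931 / 0.0828 ≈ 8.37 years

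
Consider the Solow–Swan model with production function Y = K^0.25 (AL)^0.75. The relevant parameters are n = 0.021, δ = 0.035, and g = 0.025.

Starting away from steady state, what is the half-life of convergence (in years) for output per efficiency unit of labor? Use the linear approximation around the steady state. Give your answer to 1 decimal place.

Near the steady state the convergence rate is λ = (1 − α)(n + g + δ).
λ = (1 − 0.25) × 0.081 = 0.75 × 0.081 = 0.06075
Half-life = ln 2 / λ = 0.6931 / 0.06075 ≈ 11.41 years

half-life ≈ 11.4 years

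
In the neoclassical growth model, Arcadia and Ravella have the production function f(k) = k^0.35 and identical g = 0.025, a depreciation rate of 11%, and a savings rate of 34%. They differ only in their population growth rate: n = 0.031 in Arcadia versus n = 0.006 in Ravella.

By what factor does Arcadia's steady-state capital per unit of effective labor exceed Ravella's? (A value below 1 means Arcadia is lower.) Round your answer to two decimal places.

ratio ≈ 0.78

Steady-state k* = [s/(n + g + δ)]^(1/(1−α)), so the ratio is [ (s_A/(n + g + δ)_A) / (s_R/(n + g + δ)_R) ]^1.5385.
s_A/(n + g + δ)_A = 0.34/0.166 = 2.0482; s_R/(n + g + δ)_R = 0.34/0.141 = 2.4113.
Ratio = (2.0482/2.4113)^1.5385 = 0.8494^1.5385 ≈ 0.7779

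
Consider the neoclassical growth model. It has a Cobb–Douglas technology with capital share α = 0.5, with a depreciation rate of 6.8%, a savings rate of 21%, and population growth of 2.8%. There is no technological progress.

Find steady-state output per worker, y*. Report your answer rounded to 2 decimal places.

y* ≈ 2.19

Steady state requires s·f(k) = (n + δ)·k, i.e. s·k^α = (n + δ)·k.
Rearranging, k^(1−α) = s / (n + δ).
k^0.5 = 0.21 / (0.028 + 0.068) = 0.21 / 0.096 = 2.1875
k* = 2.1875^(1/0.5) ≈ 4.7852
y* = (k*)^α = 4.7852^0.5 ≈ 2.1875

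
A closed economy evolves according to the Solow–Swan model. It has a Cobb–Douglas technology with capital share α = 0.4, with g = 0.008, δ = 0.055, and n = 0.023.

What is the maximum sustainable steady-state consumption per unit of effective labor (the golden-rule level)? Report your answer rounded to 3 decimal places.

At the golden rule, f'(k) = n + g + δ, so α·k^(α−1) = n + g + δ and k_gold = (α/(n + g + δ))^(1/(1−α)).
k_gold = (0.4/0.086)^(1/0.6) = 4.6512^1.6667 ≈ 12.9608
c_gold = f(k_gold) − (n + g + δ)·k_gold = 2.7865 − 0.086×12.9608 ≈ 1.6719

c_gold ≈ 1.672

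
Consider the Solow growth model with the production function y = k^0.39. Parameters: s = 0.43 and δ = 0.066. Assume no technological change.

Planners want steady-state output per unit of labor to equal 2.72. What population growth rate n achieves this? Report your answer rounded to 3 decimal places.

Steady state requires s·f(k) = (n + δ)·k, i.e. s·k^α = (n + δ)·k.
Since y* = [s/(n + δ)]^(α/(1−α)), we have s/(n + δ) = (y*)^((1−α)/α) = 2.72^1.5641 = 4.7831.
Therefore n + δ = s / 4.7831 = 0.43 / 4.7831 = 0.0899, so n = 0.0899 − 0.066 = 0.0239.

n ≈ 0.024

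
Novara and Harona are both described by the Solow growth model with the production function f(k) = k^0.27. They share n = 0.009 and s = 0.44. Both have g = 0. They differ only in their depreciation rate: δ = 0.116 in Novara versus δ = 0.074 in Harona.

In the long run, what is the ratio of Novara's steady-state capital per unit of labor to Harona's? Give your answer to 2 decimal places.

Steady-state k* = [s/(n + δ)]^(1/(1−α)), so the ratio is [ (s_N/(n + δ)_N) / (s_H/(n + δ)_H) ]^1.3699.
s_N/(n + δ)_N = 0.44/0.125 = 3.5200; s_H/(n + δ)_H = 0.44/0.083 = 5.3012.
Ratio = (3.5200/5.3012)^1.3699 = 0.6640^1.3699 ≈ 0.5707

k*_N / k*_H ≈ 0.57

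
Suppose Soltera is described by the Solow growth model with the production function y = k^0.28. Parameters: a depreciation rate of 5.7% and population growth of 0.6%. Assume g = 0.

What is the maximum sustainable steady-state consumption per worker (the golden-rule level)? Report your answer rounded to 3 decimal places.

c_gold ≈ 1.286

At the golden rule, f'(k) = n + δ, so α·k^(α−1) = n + δ and k_gold = (α/(n + δ))^(1/(1−α)).
k_gold = (0.28/0.063)^(1/0.72) = 4.4444^1.3889 ≈ 7.9387
c_gold = f(k_gold) − (n + δ)·k_gold = 1.7862 − 0.063×7.9387 ≈ 1.2861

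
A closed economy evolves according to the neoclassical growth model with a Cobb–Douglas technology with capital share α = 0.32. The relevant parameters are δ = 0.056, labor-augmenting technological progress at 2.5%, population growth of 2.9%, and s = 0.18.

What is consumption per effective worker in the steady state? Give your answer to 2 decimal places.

In steady state, investment equals break-even investment: s·k^α = (n + g + δ)·k.
Rearranging, k^(1−α) = s / (n + g + δ).
k^0.68 = 0.18 / (0.029 + 0.025 + 0.056) = 0.18 / 0.110 = 1.6364
k* = 1.6364^(1/0.68) ≈ 2.0632
y* = (k*)^α = 2.0632^0.32 ≈ 1.2608
c* = (1 − s)·y* = (1 − 0.18) × 1.2608 ≈ 1.0339

c* = 1.03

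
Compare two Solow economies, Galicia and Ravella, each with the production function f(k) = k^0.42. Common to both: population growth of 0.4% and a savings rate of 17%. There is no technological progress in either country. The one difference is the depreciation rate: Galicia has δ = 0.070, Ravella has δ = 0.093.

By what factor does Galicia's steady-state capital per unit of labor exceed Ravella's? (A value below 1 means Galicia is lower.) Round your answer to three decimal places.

ratio ≈ 1.595

Steady-state k* = [s/(n + δ)]^(1/(1−α)), so the ratio is [ (s_G/(n + δ)_G) / (s_R/(n + δ)_R) ]^1.7241.
s_G/(n + δ)_G = 0.17/0.074 = 2.2973; s_R/(n + δ)_R = 0.17/0.097 = 1.7526.
Ratio = (2.2973/1.7526)^1.7241 = 1.3108^1.7241 ≈ 1.5946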